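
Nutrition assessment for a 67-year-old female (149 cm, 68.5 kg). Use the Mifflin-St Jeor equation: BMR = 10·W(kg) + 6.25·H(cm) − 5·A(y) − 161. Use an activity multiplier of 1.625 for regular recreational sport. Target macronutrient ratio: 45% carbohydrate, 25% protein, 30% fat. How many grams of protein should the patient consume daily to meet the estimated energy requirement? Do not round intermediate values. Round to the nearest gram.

114 g/day

Mifflin-St Jeor (female): BMR = 10(68.5) + 6.25(149) − 5(67) − 161 = 685 + 931.25 − 335 − 161 = 1120.25 kcal/day.
TEE = 1120.25 × 1.625 = 1820.4063 kcal/day.
Protein energy = 25% × 1820.4063 = 455.1016 kcal.
Protein = 455.1016 ÷ 4 kcal/g = 113.7754 g.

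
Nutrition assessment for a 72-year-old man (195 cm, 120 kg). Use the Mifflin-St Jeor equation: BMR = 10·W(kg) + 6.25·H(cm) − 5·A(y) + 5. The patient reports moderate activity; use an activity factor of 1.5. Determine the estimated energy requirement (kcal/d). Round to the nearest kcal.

Mifflin-St Jeor (male): BMR = 10(120) + 6.25(195) − 5(72) + 5 = 1200 + 1218.75 − 360 + 5 = 2063.75 kcal/day.
TEE = BMR × activity factor = 2063.75 × 1.5 = 3095.625 kcal/day.

3096 kcal/d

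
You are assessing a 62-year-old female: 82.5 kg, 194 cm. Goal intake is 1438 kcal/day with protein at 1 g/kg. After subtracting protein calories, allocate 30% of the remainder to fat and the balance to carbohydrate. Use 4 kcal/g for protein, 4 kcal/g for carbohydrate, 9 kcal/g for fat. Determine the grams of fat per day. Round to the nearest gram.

37 g/day

Protein = 1 × 82.5 = 82.5 g → 82.5 × 4 = 330 kcal.
Non-protein calories = 1438 − 330 = 1108 kcal.
Fat: 30% × 1108 = 332.4 kcal; carbohydrate: 775.6 kcal.
Fat: 332.4 kcal ÷ 9 kcal/g = 36.9333 g.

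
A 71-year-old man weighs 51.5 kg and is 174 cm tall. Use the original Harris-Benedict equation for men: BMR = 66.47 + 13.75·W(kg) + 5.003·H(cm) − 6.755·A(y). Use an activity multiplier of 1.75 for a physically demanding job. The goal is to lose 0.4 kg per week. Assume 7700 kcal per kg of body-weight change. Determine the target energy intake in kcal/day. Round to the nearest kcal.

1600 kcal/day

Harris-Benedict: BMR = 66.47 + 13.75(51.5) + 5.003(174) − 6.755(71) = 1165.512 kcal/day.
TEE = 1165.512 × 1.75 = 2039.646 kcal/day.
Required daily deficit = 0.4 × 7700 ÷ 7 = 440 kcal/day.
Target intake = 2039.646 − 440 = 1599.646 kcal/day.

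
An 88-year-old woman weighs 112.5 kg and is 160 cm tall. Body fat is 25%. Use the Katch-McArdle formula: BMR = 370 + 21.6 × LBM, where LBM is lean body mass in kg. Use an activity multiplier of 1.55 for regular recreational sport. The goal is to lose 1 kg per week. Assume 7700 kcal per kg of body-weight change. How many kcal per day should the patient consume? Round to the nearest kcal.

LBM = 112.5 × (1 − 0.25) = 84.375 kg. Katch-McArdle: BMR = 370 + 21.6 × 84.375 = 2192.5 kcal/day.
TEE = 2192.5 × 1.55 = 3398.375 kcal/day.
Required daily deficit = 1 × 7700 ÷ 7 = 1100 kcal/day.
Target intake = 3398.375 − 1100 = 2298.375 kcal/day.

2298 kcal per day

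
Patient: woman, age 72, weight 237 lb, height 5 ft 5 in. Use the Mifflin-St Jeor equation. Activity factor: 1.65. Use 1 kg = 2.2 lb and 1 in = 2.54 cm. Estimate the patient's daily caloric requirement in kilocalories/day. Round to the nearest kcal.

2620 kilocalories/day

Convert to metric: weight = 237 ÷ 2.2 = 107.7273 kg; height = (5×12 + 5) × 2.54 = 65 × 2.54 = 165.1 cm.
Mifflin-St Jeor (female): BMR = 10(107.7273) + 6.25(165.1) − 5(72) − 161 = 1077.2727 + 1031.875 − 360 − 161 = 1588.1477 kcal/day.
TEE = BMR × activity factor = 1588.1477 × 1.65 = 2620.4438 kcal/day.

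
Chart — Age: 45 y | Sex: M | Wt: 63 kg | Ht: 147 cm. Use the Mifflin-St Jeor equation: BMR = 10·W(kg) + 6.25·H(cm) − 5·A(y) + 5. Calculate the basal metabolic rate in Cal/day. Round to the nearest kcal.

Mifflin-St Jeor (male): BMR = 10(63) + 6.25(147) − 5(45) + 5 = 630 + 918.75 − 225 + 5 = 1328.75 kcal/day.

1329 Cal/day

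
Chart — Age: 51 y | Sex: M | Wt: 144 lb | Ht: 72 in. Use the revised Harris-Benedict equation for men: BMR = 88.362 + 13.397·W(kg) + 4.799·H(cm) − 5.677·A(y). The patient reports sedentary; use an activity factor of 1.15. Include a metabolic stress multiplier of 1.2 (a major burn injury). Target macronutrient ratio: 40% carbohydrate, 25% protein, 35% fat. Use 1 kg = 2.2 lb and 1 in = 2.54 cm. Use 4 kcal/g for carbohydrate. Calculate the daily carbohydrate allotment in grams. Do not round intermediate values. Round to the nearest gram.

214 g/day

Convert to metric: weight = 144 ÷ 2.2 = 65.4545 kg; height = 72 × 2.54 = 182.88 cm.
Harris-Benedict: BMR = 88.362 + 13.397(65.4545) + 4.799(182.88) − 5.677(51) = 1553.3707 kcal/day.
TEE = 1553.3707 × 1.15 = 1786.3763 kcal/day.
With stress factor 1.2: 1786.3763 × 1.2 = 2143.6515 kcal/day.
Carbohydrate energy = 40% × 2143.6515 = 857.4606 kcal.
Carbohydrate = 857.4606 ÷ 4 kcal/g = 214.3652 g.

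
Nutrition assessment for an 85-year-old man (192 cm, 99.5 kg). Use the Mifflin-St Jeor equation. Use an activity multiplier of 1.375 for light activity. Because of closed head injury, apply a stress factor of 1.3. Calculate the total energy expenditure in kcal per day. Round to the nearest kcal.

3173 kcal per day

Mifflin-St Jeor (male): BMR = 10(99.5) + 6.25(192) − 5(85) + 5 = 995 + 1200 − 425 + 5 = 1775 kcal/day.
TEE = BMR × activity factor = 1775 × 1.375 = 2440.625 kcal/day.
Apply stress factor: 2440.625 × 1.3 = 3172.8125 kcal/day.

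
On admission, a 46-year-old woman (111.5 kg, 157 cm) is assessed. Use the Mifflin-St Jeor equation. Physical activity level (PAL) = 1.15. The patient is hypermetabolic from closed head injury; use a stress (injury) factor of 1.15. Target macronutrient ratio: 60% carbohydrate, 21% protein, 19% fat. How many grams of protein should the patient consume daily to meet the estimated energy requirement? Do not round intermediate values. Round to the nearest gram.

Mifflin-St Jeor (female): BMR = 10(111.5) + 6.25(157) − 5(46) − 161 = 1115 + 981.25 − 230 − 161 = 1705.25 kcal/day.
TEE = 1705.25 × 1.15 = 1961.0375 kcal/day.
With stress factor 1.15: 1961.0375 × 1.15 = 2255.1931 kcal/day.
Protein energy = 21% × 2255.1931 = 473.5906 kcal.
Protein = 473.5906 ÷ 4 kcal/g = 118.3976 g.

118 g/day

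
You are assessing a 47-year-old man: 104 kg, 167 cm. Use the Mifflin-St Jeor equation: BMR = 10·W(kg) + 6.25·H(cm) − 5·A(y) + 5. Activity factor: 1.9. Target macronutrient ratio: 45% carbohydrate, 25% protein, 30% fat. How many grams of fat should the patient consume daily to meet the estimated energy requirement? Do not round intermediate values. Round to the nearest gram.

117 g/day

Mifflin-St Jeor (male): BMR = 10(104) + 6.25(167) − 5(47) + 5 = 1040 + 1043.75 − 235 + 5 = 1853.75 kcal/day.
TEE = 1853.75 × 1.9 = 3522.125 kcal/day.
Fat energy = 30% × 3522.125 = 1056.6375 kcal.
Fat = 1056.6375 ÷ 9 kcal/g = 117.4042 g.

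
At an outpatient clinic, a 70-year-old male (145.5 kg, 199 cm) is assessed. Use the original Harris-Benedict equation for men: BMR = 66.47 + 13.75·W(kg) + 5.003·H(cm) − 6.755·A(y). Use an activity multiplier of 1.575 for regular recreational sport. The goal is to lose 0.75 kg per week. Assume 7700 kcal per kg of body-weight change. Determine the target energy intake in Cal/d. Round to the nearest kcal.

Harris-Benedict: BMR = 66.47 + 13.75(145.5) + 5.003(199) − 6.755(70) = 2589.842 kcal/day.
TEE = 2589.842 × 1.575 = 4079.0012 kcal/day.
Required daily deficit = 0.75 × 7700 ÷ 7 = 825 kcal/day.
Target intake = 4079.0012 − 825 = 3254.0012 kcal/day.

3254 Cal/d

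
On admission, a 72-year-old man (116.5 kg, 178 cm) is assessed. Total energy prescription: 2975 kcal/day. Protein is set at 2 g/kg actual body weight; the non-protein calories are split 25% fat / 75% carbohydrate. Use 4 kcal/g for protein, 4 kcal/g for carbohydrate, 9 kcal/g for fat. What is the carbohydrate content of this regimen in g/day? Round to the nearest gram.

Protein = 2 × 116.5 = 233 g → 233 × 4 = 932 kcal.
Non-protein calories = 2975 − 932 = 2043 kcal.
Fat: 25% × 2043 = 510.75 kcal; carbohydrate: 1532.25 kcal.
Carbohydrate: 1532.25 kcal ÷ 4 kcal/g = 383.0625 g.

383 g/day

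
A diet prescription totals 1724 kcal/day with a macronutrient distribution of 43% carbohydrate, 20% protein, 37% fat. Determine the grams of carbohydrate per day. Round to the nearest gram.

Carbohydrate energy = 43% × 1724 = 741.32 kcal.
At 4 kcal/g: 741.32 ÷ 4 = 185.33 g.

185 g/day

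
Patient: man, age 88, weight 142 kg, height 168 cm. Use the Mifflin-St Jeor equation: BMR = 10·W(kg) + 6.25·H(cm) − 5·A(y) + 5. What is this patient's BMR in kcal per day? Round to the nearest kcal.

2035 kcal per day

Mifflin-St Jeor (male): BMR = 10(142) + 6.25(168) − 5(88) + 5 = 1420 + 1050 − 440 + 5 = 2035 kcal/day.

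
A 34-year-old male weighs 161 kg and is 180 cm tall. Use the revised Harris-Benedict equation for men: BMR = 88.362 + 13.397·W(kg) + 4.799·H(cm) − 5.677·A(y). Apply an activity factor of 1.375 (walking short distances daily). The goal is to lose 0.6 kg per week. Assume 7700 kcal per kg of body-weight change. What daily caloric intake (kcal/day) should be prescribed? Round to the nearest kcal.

3350 kcal/day

Harris-Benedict: BMR = 88.362 + 13.397(161) + 4.799(180) − 5.677(34) = 2916.081 kcal/day.
TEE = 2916.081 × 1.375 = 4009.6114 kcal/day.
Required daily deficit = 0.6 × 7700 ÷ 7 = 660 kcal/day.
Target intake = 4009.6114 − 660 = 3349.6114 kcal/day.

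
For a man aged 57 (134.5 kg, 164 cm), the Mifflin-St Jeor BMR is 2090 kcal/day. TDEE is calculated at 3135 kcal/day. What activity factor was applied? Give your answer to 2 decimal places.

1.50

Activity factor = TEE ÷ BMR = 3135 ÷ 2090 = 1.5.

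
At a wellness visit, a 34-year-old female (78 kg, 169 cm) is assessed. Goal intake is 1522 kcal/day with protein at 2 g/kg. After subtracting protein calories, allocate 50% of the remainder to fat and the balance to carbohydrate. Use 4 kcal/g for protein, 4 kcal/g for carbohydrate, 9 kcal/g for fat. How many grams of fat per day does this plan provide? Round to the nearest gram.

Protein = 2 × 78 = 156 g → 156 × 4 = 624 kcal.
Non-protein calories = 1522 − 624 = 898 kcal.
Fat: 50% × 898 = 449 kcal; carbohydrate: 449 kcal.
Fat: 449 kcal ÷ 9 kcal/g = 49.8889 g.

50 g/day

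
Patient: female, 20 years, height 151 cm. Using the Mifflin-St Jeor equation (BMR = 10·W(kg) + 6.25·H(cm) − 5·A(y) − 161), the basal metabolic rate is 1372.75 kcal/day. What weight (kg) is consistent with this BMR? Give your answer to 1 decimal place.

1372.75 = 10·W + 6.25(151) − 5(20) − 161
10·W = 1372.75 − 682.75 = 690, so W = 69 kg.

69.0 kg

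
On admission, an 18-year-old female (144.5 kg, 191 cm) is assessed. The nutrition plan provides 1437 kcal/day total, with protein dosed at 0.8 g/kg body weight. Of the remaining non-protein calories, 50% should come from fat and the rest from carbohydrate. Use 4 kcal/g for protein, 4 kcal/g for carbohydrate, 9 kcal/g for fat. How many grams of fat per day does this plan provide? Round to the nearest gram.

54 g/day

Protein = 0.8 × 144.5 = 115.6 g → 115.6 × 4 = 462.4 kcal.
Non-protein calories = 1437 − 462.4 = 974.6 kcal.
Fat: 50% × 974.6 = 487.3 kcal; carbohydrate: 487.3 kcal.
Fat: 487.3 kcal ÷ 9 kcal/g = 54.1444 g.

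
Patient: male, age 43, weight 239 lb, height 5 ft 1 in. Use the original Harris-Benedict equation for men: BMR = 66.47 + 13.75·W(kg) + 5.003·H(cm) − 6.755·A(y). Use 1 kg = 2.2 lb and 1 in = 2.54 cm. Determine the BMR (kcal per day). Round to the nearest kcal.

2045 kcal per day

Convert to metric: weight = 239 ÷ 2.2 = 108.6364 kg; height = (5×12 + 1) × 2.54 = 61 × 2.54 = 154.94 cm.
Harris-Benedict: BMR = 66.47 + 13.75(108.6364) + 5.003(154.94) − 6.755(43) = 2044.9198 kcal/day.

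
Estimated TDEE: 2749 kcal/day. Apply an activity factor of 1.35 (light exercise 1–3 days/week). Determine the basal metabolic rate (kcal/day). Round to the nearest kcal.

2036 kcal/day

BMR = TEE ÷ activity factor = 2749 ÷ 1.35 = 2036.2963 kcal/day.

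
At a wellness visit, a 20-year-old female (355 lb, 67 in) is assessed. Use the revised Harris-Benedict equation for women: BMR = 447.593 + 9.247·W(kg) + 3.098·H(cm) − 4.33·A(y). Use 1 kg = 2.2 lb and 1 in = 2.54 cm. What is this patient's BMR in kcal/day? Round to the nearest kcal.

Convert to metric: weight = 355 ÷ 2.2 = 161.3636 kg; height = 67 × 2.54 = 170.18 cm.
Harris-Benedict: BMR = 447.593 + 9.247(161.3636) + 3.098(170.18) − 4.33(20) = 2380.3402 kcal/day.

2380 kcal/day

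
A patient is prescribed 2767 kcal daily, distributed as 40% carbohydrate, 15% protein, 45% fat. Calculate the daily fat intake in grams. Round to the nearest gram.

138 g/day

Fat energy = 45% × 2767 = 1245.15 kcal.
At 9 kcal/g: 1245.15 ÷ 9 = 138.35 g.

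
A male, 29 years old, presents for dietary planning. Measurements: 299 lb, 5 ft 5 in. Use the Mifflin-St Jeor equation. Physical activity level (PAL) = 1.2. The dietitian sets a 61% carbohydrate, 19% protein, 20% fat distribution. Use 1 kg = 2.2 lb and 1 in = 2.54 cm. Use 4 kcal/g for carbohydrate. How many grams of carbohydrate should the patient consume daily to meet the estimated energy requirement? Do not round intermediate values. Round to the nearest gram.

412 g/day

Convert to metric: weight = 299 ÷ 2.2 = 135.9091 kg; height = (5×12 + 5) × 2.54 = 65 × 2.54 = 165.1 cm.
Mifflin-St Jeor (male): BMR = 10(135.9091) + 6.25(165.1) − 5(29) + 5 = 1359.0909 + 1031.875 − 145 + 5 = 2250.9659 kcal/day.
TEE = 2250.9659 × 1.2 = 2701.1591 kcal/day.
Carbohydrate energy = 61% × 2701.1591 = 1647.707 kcal.
Carbohydrate = 1647.707 ÷ 4 kcal/g = 411.9268 g.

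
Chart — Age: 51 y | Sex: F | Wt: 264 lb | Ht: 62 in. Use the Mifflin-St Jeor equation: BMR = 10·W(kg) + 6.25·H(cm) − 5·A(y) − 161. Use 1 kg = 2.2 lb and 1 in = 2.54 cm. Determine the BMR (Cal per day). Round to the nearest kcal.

Convert to metric: weight = 264 ÷ 2.2 = 120 kg; height = 62 × 2.54 = 157.48 cm.
Mifflin-St Jeor (female): BMR = 10(120) + 6.25(157.48) − 5(51) − 161 = 1200 + 984.25 − 255 − 161 = 1768.25 kcal/day.

1768 Cal per day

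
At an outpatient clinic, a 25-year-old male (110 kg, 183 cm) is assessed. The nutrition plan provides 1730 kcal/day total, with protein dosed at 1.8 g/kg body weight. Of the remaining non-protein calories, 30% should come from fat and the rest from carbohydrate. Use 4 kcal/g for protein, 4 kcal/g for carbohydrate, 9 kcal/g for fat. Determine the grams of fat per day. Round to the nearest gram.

31 g/day

Protein = 1.8 × 110 = 198 g → 198 × 4 = 792 kcal.
Non-protein calories = 1730 − 792 = 938 kcal.
Fat: 30% × 938 = 281.4 kcal; carbohydrate: 656.6 kcal.
Fat: 281.4 kcal ÷ 9 kcal/g = 31.2667 g.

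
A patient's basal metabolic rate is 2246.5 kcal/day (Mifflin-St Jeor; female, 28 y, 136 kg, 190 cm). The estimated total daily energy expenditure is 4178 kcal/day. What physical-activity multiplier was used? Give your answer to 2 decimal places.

1.86

Activity factor = TEE ÷ BMR = 4178 ÷ 2246.5 = 1.86.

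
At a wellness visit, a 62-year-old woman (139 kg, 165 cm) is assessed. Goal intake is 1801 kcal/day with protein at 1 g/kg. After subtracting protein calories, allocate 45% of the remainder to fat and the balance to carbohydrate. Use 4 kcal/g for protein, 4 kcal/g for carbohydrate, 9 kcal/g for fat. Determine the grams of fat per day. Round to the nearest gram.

Protein = 1 × 139 = 139 g → 139 × 4 = 556 kcal.
Non-protein calories = 1801 − 556 = 1245 kcal.
Fat: 45% × 1245 = 560.25 kcal; carbohydrate: 684.75 kcal.
Fat: 560.25 kcal ÷ 9 kcal/g = 62.25 g.

62 g/day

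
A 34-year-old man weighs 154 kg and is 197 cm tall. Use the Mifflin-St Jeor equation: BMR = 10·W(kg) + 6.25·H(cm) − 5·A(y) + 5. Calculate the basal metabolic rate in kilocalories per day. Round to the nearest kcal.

2606 kilocalories per day

Mifflin-St Jeor (male): BMR = 10(154) + 6.25(197) − 5(34) + 5 = 1540 + 1231.25 − 170 + 5 = 2606.25 kcal/day.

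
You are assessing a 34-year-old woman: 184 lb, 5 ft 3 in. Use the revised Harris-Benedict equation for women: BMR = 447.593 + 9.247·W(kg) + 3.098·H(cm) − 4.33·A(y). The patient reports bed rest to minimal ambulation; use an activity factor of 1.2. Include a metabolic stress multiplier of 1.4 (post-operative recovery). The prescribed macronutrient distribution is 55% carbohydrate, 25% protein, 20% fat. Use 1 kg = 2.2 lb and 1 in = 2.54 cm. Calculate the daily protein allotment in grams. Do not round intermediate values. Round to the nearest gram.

165 g/day

Convert to metric: weight = 184 ÷ 2.2 = 83.6364 kg; height = (5×12 + 3) × 2.54 = 63 × 2.54 = 160.02 cm.
Harris-Benedict: BMR = 447.593 + 9.247(83.6364) + 3.098(160.02) − 4.33(34) = 1569.5004 kcal/day.
TEE = 1569.5004 × 1.2 = 1883.4005 kcal/day.
With stress factor 1.4: 1883.4005 × 1.4 = 2636.7607 kcal/day.
Protein energy = 25% × 2636.7607 = 659.1902 kcal.
Protein = 659.1902 ÷ 4 kcal/g = 164.7975 g.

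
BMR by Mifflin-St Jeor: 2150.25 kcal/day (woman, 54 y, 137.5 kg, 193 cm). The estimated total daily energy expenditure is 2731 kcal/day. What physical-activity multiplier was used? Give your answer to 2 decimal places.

Activity factor = TEE ÷ BMR = 2731 ÷ 2150.25 = 1.27.

1.27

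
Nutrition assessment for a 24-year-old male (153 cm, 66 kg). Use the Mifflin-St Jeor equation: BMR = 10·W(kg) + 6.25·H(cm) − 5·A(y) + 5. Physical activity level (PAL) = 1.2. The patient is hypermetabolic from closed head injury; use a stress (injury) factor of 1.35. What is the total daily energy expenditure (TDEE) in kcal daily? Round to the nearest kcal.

2432 kcal daily

Mifflin-St Jeor (male): BMR = 10(66) + 6.25(153) − 5(24) + 5 = 660 + 956.25 − 120 + 5 = 1501.25 kcal/day.
TEE = BMR × activity factor = 1501.25 × 1.2 = 1801.5 kcal/day.
Apply stress factor: 1801.5 × 1.35 = 2432.025 kcal/day.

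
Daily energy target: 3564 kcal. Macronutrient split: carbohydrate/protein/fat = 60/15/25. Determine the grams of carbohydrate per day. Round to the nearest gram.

535 g/day

Carbohydrate energy = 60% × 3564 = 2138.4 kcal.
At 4 kcal/g: 2138.4 ÷ 4 = 534.6 g.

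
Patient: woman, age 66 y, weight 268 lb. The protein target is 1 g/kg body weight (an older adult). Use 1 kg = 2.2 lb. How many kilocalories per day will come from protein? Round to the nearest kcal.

487 kcal/day

Weight in kg = 268 ÷ 2.2 = 121.8182 kg.
Protein = 1 g/kg × 121.8182 kg = 121.8182 g/day.
Protein energy = 121.8182 g × 4 kcal/g = 487.2727 kcal/day.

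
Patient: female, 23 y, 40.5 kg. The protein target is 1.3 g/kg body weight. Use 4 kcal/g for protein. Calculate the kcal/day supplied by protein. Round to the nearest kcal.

211 kcal/day

Protein = 1.3 g/kg × 40.5 kg = 52.65 g/day.
Protein energy = 52.65 g × 4 kcal/g = 210.6 kcal/day.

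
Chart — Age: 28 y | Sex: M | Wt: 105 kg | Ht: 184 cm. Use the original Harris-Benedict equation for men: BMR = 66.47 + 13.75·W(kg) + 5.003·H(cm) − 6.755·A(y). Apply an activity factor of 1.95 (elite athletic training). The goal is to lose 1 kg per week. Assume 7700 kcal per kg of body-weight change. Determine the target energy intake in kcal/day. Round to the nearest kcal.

Harris-Benedict: BMR = 66.47 + 13.75(105) + 5.003(184) − 6.755(28) = 2241.632 kcal/day.
TEE = 2241.632 × 1.95 = 4371.1824 kcal/day.
Required daily deficit = 1 × 7700 ÷ 7 = 1100 kcal/day.
Target intake = 4371.1824 − 1100 = 3271.1824 kcal/day.

3271 kcal/day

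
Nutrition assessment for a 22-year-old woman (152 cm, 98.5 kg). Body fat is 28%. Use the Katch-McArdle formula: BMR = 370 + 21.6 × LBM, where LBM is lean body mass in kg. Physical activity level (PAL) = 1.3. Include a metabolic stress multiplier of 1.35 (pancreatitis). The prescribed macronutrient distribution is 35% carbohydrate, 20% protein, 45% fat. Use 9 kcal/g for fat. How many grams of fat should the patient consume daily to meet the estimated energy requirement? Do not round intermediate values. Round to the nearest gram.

167 g/day

LBM = 98.5 × (1 − 0.28) = 70.92 kg. Katch-McArdle: BMR = 370 + 21.6 × 70.92 = 1901.872 kcal/day.
TEE = 1901.872 × 1.3 = 2472.4336 kcal/day.
With stress factor 1.35: 2472.4336 × 1.35 = 3337.7854 kcal/day.
Fat energy = 45% × 3337.7854 = 1502.0034 kcal.
Fat = 1502.0034 ÷ 9 kcal/g = 166.8893 g.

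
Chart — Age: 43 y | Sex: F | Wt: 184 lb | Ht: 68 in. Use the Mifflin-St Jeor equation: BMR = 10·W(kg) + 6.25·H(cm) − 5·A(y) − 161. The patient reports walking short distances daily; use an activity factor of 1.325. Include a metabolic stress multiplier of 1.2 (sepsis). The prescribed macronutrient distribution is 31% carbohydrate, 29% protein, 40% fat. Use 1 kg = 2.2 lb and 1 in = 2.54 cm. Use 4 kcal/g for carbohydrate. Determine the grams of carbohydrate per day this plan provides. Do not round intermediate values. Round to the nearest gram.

Convert to metric: weight = 184 ÷ 2.2 = 83.6364 kg; height = 68 × 2.54 = 172.72 cm.
Mifflin-St Jeor (female): BMR = 10(83.6364) + 6.25(172.72) − 5(43) − 161 = 836.3636 + 1079.5 − 215 − 161 = 1539.8636 kcal/day.
TEE = 1539.8636 × 1.325 = 2040.3193 kcal/day.
With stress factor 1.2: 2040.3193 × 1.2 = 2448.3832 kcal/day.
Carbohydrate energy = 31% × 2448.3832 = 758.9988 kcal.
Carbohydrate = 758.9988 ÷ 4 kcal/g = 189.7497 g.

190 g/day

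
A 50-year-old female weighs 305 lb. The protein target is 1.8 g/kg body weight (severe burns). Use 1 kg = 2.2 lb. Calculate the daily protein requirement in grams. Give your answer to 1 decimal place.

Weight in kg = 305 ÷ 2.2 = 138.6364 kg.
Protein = 1.8 g/kg × 138.6364 kg = 249.5455 g/day.

249.5 g/day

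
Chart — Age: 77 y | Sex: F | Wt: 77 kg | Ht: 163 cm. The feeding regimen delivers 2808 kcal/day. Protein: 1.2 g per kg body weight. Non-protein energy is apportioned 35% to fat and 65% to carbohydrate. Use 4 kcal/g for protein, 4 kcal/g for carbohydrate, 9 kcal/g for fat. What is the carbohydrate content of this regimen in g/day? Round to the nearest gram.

Protein = 1.2 × 77 = 92.4 g → 92.4 × 4 = 369.6 kcal.
Non-protein calories = 2808 − 369.6 = 2438.4 kcal.
Fat: 35% × 2438.4 = 853.44 kcal; carbohydrate: 1584.96 kcal.
Carbohydrate: 1584.96 kcal ÷ 4 kcal/g = 396.24 g.

396 g/day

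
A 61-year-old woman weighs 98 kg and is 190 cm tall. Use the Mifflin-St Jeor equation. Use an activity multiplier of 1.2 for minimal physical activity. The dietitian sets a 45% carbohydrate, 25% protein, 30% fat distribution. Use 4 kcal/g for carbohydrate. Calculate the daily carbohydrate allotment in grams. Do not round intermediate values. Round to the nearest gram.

Mifflin-St Jeor (female): BMR = 10(98) + 6.25(190) − 5(61) − 161 = 980 + 1187.5 − 305 − 161 = 1701.5 kcal/day.
TEE = 1701.5 × 1.2 = 2041.8 kcal/day.
Carbohydrate energy = 45% × 2041.8 = 918.81 kcal.
Carbohydrate = 918.81 ÷ 4 kcal/g = 229.7025 g.

230 g/day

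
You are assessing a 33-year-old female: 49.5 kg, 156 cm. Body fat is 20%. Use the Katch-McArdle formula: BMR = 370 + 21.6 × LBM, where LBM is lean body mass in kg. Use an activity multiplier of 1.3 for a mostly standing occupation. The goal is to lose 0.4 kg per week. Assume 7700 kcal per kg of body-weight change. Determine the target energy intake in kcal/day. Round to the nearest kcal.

1153 kcal/day

LBM = 49.5 × (1 − 0.2) = 39.6 kg. Katch-McArdle: BMR = 370 + 21.6 × 39.6 = 1225.36 kcal/day.
TEE = 1225.36 × 1.3 = 1592.968 kcal/day.
Required daily deficit = 0.4 × 7700 ÷ 7 = 440 kcal/day.
Target intake = 1592.968 − 440 = 1152.968 kcal/day.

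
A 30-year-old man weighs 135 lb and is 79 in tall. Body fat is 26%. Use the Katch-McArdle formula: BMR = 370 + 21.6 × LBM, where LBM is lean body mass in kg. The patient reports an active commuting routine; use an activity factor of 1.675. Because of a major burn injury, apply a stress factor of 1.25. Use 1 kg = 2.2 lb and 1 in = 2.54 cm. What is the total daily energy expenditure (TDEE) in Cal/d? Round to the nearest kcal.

2828 Cal/d

Convert to metric: weight = 135 ÷ 2.2 = 61.3636 kg; height = 79 × 2.54 = 200.66 cm.
LBM = 61.3636 × (1 − 0.26) = 45.4091 kg. Katch-McArdle: BMR = 370 + 21.6 × 45.4091 = 1350.8364 kcal/day.
TEE = BMR × activity factor = 1350.8364 × 1.675 = 2262.6509 kcal/day.
Apply stress factor: 2262.6509 × 1.25 = 2828.3136 kcal/day.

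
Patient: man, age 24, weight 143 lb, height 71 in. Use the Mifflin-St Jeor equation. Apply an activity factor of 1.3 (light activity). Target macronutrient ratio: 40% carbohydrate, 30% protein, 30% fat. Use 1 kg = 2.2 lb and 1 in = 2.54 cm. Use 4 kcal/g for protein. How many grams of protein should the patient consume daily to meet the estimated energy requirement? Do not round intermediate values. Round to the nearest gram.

Convert to metric: weight = 143 ÷ 2.2 = 65 kg; height = 71 × 2.54 = 180.34 cm.
Mifflin-St Jeor (male): BMR = 10(65) + 6.25(180.34) − 5(24) + 5 = 650 + 1127.125 − 120 + 5 = 1662.125 kcal/day.
TEE = 1662.125 × 1.3 = 2160.7625 kcal/day.
Protein energy = 30% × 2160.7625 = 648.2288 kcal.
Protein = 648.2288 ÷ 4 kcal/g = 162.0572 g.

162 g/day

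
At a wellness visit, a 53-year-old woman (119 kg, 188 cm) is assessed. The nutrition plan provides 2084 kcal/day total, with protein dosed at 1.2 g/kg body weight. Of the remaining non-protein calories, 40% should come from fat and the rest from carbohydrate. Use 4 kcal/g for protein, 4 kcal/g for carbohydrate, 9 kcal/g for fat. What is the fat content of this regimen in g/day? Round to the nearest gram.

Protein = 1.2 × 119 = 142.8 g → 142.8 × 4 = 571.2 kcal.
Non-protein calories = 2084 − 571.2 = 1512.8 kcal.
Fat: 40% × 1512.8 = 605.12 kcal; carbohydrate: 907.68 kcal.
Fat: 605.12 kcal ÷ 9 kcal/g = 67.2356 g.

67 g/day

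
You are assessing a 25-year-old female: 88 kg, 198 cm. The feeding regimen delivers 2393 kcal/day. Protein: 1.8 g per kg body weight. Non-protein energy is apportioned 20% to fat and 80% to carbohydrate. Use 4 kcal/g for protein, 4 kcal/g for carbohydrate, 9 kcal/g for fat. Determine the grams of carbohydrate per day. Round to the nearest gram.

Protein = 1.8 × 88 = 158.4 g → 158.4 × 4 = 633.6 kcal.
Non-protein calories = 2393 − 633.6 = 1759.4 kcal.
Fat: 20% × 1759.4 = 351.88 kcal; carbohydrate: 1407.52 kcal.
Carbohydrate: 1407.52 kcal ÷ 4 kcal/g = 351.88 g.

352 g/day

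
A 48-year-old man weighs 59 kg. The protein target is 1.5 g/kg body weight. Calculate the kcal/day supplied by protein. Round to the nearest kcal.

Protein = 1.5 g/kg × 59 kg = 88.5 g/day.
Protein energy = 88.5 g × 4 kcal/g = 354 kcal/day.

354 kcal/day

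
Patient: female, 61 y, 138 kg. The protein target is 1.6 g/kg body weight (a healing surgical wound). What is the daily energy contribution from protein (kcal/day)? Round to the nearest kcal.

883 kcal/day

Protein = 1.6 g/kg × 138 kg = 220.8 g/day.
Protein energy = 220.8 g × 4 kcal/g = 883.2 kcal/day.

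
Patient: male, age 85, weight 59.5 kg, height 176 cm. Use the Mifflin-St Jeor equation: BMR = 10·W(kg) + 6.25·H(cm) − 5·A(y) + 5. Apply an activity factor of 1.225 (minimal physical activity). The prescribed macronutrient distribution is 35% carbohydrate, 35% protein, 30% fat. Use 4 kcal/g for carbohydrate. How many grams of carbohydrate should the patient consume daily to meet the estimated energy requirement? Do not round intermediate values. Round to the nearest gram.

Mifflin-St Jeor (male): BMR = 10(59.5) + 6.25(176) − 5(85) + 5 = 595 + 1100 − 425 + 5 = 1275 kcal/day.
TEE = 1275 × 1.225 = 1561.875 kcal/day.
Carbohydrate energy = 35% × 1561.875 = 546.6563 kcal.
Carbohydrate = 546.6563 ÷ 4 kcal/g = 136.6641 g.

137 g/day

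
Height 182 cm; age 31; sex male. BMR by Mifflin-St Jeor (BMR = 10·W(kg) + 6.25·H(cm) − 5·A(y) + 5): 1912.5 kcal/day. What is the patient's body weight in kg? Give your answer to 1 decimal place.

1912.5 = 10·W + 6.25(182) − 5(31) + 5
10·W = 1912.5 − 987.5 = 925, so W = 92.5 kg.

92.5 kg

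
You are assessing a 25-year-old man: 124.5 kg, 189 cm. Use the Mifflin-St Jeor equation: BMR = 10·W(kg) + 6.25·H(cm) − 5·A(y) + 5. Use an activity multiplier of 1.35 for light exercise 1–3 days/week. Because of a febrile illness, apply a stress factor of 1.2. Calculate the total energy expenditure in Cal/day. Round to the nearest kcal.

3736 Cal/day

Mifflin-St Jeor (male): BMR = 10(124.5) + 6.25(189) − 5(25) + 5 = 1245 + 1181.25 − 125 + 5 = 2306.25 kcal/day.
TEE = BMR × activity factor = 2306.25 × 1.35 = 3113.4375 kcal/day.
Apply stress factor: 3113.4375 × 1.2 = 3736.125 kcal/day.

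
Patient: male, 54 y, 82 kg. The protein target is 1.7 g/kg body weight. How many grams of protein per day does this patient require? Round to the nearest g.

Protein = 1.7 g/kg × 82 kg = 139.4 g/day.

139 g/day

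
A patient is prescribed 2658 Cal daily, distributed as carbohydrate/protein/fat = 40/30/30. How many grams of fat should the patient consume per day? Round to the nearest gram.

Fat energy = 30% × 2658 = 797.4 kcal.
At 9 kcal/g: 797.4 ÷ 9 = 88.6 g.

89 g/day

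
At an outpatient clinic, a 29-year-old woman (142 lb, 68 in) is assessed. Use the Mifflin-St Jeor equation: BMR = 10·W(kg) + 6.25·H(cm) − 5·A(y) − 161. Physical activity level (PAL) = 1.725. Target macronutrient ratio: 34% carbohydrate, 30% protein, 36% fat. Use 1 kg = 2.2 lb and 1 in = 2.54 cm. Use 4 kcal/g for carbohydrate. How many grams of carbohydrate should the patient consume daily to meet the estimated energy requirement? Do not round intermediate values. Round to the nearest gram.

Convert to metric: weight = 142 ÷ 2.2 = 64.5455 kg; height = 68 × 2.54 = 172.72 cm.
Mifflin-St Jeor (female): BMR = 10(64.5455) + 6.25(172.72) − 5(29) − 161 = 645.4545 + 1079.5 − 145 − 161 = 1418.9545 kcal/day.
TEE = 1418.9545 × 1.725 = 2447.6966 kcal/day.
Carbohydrate energy = 34% × 2447.6966 = 832.2168 kcal.
Carbohydrate = 832.2168 ÷ 4 kcal/g = 208.0542 g.

208 g/day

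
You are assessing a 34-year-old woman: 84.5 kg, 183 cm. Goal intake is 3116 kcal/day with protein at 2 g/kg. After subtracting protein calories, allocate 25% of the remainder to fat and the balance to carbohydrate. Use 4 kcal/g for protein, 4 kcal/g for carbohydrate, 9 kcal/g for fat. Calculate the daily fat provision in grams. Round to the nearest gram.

68 g/day

Protein = 2 × 84.5 = 169 g → 169 × 4 = 676 kcal.
Non-protein calories = 3116 − 676 = 2440 kcal.
Fat: 25% × 2440 = 610 kcal; carbohydrate: 1830 kcal.
Fat: 610 kcal ÷ 9 kcal/g = 67.7778 g.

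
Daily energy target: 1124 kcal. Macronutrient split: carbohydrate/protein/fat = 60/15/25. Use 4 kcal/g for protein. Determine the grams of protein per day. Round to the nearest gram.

Protein energy = 15% × 1124 = 168.6 kcal.
At 4 kcal/g: 168.6 ÷ 4 = 42.15 g.

42 g/day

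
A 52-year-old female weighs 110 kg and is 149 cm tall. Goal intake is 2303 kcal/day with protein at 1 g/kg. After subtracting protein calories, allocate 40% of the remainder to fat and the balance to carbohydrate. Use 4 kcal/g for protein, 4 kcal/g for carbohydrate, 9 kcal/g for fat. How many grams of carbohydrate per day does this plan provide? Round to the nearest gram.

Protein = 1 × 110 = 110 g → 110 × 4 = 440 kcal.
Non-protein calories = 2303 − 440 = 1863 kcal.
Fat: 40% × 1863 = 745.2 kcal; carbohydrate: 1117.8 kcal.
Carbohydrate: 1117.8 kcal ÷ 4 kcal/g = 279.45 g.

279 g/day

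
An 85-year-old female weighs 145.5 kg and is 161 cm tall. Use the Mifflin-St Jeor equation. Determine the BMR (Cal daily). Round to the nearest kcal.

1875 Cal daily

Mifflin-St Jeor (female): BMR = 10(145.5) + 6.25(161) − 5(85) − 161 = 1455 + 1006.25 − 425 − 161 = 1875.25 kcal/day.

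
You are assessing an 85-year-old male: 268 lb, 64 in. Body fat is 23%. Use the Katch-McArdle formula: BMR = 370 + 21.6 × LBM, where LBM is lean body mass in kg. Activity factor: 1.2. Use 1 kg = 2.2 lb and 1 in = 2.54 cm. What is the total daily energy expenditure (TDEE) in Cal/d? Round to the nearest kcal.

2875 Cal/d

Convert to metric: weight = 268 ÷ 2.2 = 121.8182 kg; height = 64 × 2.54 = 162.56 cm.
LBM = 121.8182 × (1 − 0.23) = 93.8 kg. Katch-McArdle: BMR = 370 + 21.6 × 93.8 = 2396.08 kcal/day.
TEE = BMR × activity factor = 2396.08 × 1.2 = 2875.296 kcal/day.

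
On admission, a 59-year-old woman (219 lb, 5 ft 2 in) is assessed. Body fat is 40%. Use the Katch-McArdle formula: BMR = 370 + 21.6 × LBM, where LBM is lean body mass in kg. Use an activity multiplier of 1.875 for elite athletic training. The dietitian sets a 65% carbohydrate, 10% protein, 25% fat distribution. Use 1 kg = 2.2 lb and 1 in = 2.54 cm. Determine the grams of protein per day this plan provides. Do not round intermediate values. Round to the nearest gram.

Convert to metric: weight = 219 ÷ 2.2 = 99.5455 kg; height = (5×12 + 2) × 2.54 = 62 × 2.54 = 157.48 cm.
LBM = 99.5455 × (1 − 0.4) = 59.7273 kg. Katch-McArdle: BMR = 370 + 21.6 × 59.7273 = 1660.1091 kcal/day.
TEE = 1660.1091 × 1.875 = 3112.7045 kcal/day.
Protein energy = 10% × 3112.7045 = 311.2705 kcal.
Protein = 311.2705 ÷ 4 kcal/g = 77.8176 g.

78 g/day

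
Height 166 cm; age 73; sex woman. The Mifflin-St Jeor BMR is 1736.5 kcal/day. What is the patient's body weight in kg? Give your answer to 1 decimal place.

1736.5 = 10·W + 6.25(166) − 5(73) − 161
10·W = 1736.5 − 511.5 = 1225, so W = 122.5 kg.

122.5 kg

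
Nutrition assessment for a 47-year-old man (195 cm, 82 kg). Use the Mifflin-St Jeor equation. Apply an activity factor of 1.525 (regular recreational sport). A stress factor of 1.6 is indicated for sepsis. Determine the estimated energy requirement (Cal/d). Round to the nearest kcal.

Mifflin-St Jeor (male): BMR = 10(82) + 6.25(195) − 5(47) + 5 = 820 + 1218.75 − 235 + 5 = 1808.75 kcal/day.
TEE = BMR × activity factor = 1808.75 × 1.525 = 2758.3438 kcal/day.
Apply stress factor: 2758.3438 × 1.6 = 4413.35 kcal/day.

4413 Cal/d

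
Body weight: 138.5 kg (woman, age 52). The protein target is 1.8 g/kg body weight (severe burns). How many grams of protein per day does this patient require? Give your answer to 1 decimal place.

249.3 g/day

Protein = 1.8 g/kg × 138.5 kg = 249.3 g/day.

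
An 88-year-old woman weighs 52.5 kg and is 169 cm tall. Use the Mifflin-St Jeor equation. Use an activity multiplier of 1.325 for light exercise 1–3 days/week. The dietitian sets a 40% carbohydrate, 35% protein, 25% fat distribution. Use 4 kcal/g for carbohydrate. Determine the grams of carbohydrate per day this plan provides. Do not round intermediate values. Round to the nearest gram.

Mifflin-St Jeor (female): BMR = 10(52.5) + 6.25(169) − 5(88) − 161 = 525 + 1056.25 − 440 − 161 = 980.25 kcal/day.
TEE = 980.25 × 1.325 = 1298.8313 kcal/day.
Carbohydrate energy = 40% × 1298.8313 = 519.5325 kcal.
Carbohydrate = 519.5325 ÷ 4 kcal/g = 129.8831 g.

130 g/day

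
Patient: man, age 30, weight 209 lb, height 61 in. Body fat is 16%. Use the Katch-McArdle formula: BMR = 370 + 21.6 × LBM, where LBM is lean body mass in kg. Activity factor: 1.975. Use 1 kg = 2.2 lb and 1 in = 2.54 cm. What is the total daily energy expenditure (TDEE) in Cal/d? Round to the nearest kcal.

4135 Cal/d

Convert to metric: weight = 209 ÷ 2.2 = 95 kg; height = 61 × 2.54 = 154.94 cm.
LBM = 95 × (1 − 0.16) = 79.8 kg. Katch-McArdle: BMR = 370 + 21.6 × 79.8 = 2093.68 kcal/day.
TEE = BMR × activity factor = 2093.68 × 1.975 = 4135.018 kcal/day.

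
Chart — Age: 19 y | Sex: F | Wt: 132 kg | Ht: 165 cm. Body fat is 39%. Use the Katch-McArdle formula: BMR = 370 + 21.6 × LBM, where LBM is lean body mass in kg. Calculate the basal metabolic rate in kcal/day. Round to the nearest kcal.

2109 kcal/day

LBM = 132 × (1 − 0.39) = 80.52 kg. Katch-McArdle: BMR = 370 + 21.6 × 80.52 = 2109.232 kcal/day.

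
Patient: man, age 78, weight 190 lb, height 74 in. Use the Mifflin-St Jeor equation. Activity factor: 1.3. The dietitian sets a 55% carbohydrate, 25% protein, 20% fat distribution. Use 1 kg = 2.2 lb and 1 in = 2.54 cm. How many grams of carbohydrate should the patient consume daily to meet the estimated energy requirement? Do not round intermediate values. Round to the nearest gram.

Convert to metric: weight = 190 ÷ 2.2 = 86.3636 kg; height = 74 × 2.54 = 187.96 cm.
Mifflin-St Jeor (male): BMR = 10(86.3636) + 6.25(187.96) − 5(78) + 5 = 863.6364 + 1174.75 − 390 + 5 = 1653.3864 kcal/day.
TEE = 1653.3864 × 1.3 = 2149.4023 kcal/day.
Carbohydrate energy = 55% × 2149.4023 = 1182.1713 kcal.
Carbohydrate = 1182.1713 ÷ 4 kcal/g = 295.5428 g.

296 g/day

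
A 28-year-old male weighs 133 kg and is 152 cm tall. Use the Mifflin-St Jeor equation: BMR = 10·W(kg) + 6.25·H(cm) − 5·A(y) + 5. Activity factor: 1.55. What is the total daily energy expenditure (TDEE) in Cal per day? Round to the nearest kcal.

Mifflin-St Jeor (male): BMR = 10(133) + 6.25(152) − 5(28) + 5 = 1330 + 950 − 140 + 5 = 2145 kcal/day.
TEE = BMR × activity factor = 2145 × 1.55 = 3324.75 kcal/day.

3325 Cal per day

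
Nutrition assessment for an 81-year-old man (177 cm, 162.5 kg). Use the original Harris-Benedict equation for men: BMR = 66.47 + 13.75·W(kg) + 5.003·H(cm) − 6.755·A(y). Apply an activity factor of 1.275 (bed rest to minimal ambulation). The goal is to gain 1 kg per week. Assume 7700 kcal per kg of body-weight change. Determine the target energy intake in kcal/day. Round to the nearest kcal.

Harris-Benedict: BMR = 66.47 + 13.75(162.5) + 5.003(177) − 6.755(81) = 2639.221 kcal/day.
TEE = 2639.221 × 1.275 = 3365.0068 kcal/day.
Required daily surplus = 1 × 7700 ÷ 7 = 1100 kcal/day.
Target intake = 3365.0068 + 1100 = 4465.0068 kcal/day.

4465 kcal/day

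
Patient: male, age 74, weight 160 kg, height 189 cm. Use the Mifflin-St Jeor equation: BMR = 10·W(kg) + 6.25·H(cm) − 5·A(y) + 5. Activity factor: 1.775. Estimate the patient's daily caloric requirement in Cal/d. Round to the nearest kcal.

4289 Cal/d

Mifflin-St Jeor (male): BMR = 10(160) + 6.25(189) − 5(74) + 5 = 1600 + 1181.25 − 370 + 5 = 2416.25 kcal/day.
TEE = BMR × activity factor = 2416.25 × 1.775 = 4288.8438 kcal/day.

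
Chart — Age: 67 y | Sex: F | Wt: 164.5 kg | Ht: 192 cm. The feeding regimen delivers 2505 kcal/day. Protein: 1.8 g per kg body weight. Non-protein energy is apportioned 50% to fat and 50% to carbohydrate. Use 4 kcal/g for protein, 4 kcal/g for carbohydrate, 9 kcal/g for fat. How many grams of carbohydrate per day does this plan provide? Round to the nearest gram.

Protein = 1.8 × 164.5 = 296.1 g → 296.1 × 4 = 1184.4 kcal.
Non-protein calories = 2505 − 1184.4 = 1320.6 kcal.
Fat: 50% × 1320.6 = 660.3 kcal; carbohydrate: 660.3 kcal.
Carbohydrate: 660.3 kcal ÷ 4 kcal/g = 165.075 g.

165 g/day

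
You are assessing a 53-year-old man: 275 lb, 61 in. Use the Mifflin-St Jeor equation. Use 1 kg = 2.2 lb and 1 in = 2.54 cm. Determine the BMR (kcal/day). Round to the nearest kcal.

Convert to metric: weight = 275 ÷ 2.2 = 125 kg; height = 61 × 2.54 = 154.94 cm.
Mifflin-St Jeor (male): BMR = 10(125) + 6.25(154.94) − 5(53) + 5 = 1250 + 968.375 − 265 + 5 = 1958.375 kcal/day.

1958 kcal/day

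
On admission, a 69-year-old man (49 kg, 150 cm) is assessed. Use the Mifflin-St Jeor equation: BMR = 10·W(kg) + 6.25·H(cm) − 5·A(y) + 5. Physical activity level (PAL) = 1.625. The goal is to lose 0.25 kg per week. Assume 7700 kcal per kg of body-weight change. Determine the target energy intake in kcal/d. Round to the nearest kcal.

Mifflin-St Jeor (male): BMR = 10(49) + 6.25(150) − 5(69) + 5 = 490 + 937.5 − 345 + 5 = 1087.5 kcal/day.
TEE = 1087.5 × 1.625 = 1767.1875 kcal/day.
Required daily deficit = 0.25 × 7700 ÷ 7 = 275 kcal/day.
Target intake = 1767.1875 − 275 = 1492.1875 kcal/day.

1492 kcal/d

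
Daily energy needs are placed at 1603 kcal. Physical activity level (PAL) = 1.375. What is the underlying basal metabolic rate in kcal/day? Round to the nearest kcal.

BMR = TEE ÷ activity factor = 1603 ÷ 1.375 = 1165.8182 kcal/day.

1166 kcal/day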